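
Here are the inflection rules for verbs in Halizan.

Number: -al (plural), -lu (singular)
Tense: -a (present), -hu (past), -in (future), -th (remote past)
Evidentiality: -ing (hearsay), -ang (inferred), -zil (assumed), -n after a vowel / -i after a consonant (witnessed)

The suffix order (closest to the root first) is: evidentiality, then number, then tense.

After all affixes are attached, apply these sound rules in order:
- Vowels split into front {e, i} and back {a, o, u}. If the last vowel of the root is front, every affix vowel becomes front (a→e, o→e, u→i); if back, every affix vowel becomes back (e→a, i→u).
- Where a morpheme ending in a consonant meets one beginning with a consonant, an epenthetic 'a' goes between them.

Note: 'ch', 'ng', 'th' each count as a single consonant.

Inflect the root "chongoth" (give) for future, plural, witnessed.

chongothualun

Attach evidentiality witnessed -i (after consonant 'th') → chongothi.
Attach number plural -al → chongothial.
Attach tense future -in → chongothialin.
Apply vowel harmony: chongothialin → chongothualun.
Epenthesis: no change.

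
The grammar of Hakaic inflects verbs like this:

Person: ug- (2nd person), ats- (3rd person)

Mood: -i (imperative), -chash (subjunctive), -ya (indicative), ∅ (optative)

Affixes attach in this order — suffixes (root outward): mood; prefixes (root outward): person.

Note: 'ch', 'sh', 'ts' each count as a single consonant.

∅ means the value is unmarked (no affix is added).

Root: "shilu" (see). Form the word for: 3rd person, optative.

mood = optative: zero marking, form stays shilu.
Attach person 3rd person ats- → atsshilu.

atsshilu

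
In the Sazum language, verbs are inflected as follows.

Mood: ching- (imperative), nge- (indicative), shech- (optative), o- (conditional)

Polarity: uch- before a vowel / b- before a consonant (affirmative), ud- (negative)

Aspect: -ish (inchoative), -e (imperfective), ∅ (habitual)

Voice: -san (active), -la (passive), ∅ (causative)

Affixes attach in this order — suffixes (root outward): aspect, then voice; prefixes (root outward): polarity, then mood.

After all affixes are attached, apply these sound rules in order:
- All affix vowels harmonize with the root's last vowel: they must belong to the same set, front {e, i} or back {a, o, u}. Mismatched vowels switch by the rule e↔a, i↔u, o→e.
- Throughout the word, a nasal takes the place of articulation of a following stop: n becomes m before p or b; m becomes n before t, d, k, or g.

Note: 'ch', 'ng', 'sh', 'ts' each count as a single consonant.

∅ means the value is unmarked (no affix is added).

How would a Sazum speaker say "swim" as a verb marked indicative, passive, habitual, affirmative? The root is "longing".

ngeblongingle

aspect = habitual: zero marking, form stays longing.
Attach polarity affirmative b- (before consonant 'l') → blonging.
Attach mood indicative nge- → ngeblonging.
Attach voice passive -la → ngeblongingla.
Apply vowel harmony: ngeblongingla → ngeblongingle.
Nasal assimilation: no change.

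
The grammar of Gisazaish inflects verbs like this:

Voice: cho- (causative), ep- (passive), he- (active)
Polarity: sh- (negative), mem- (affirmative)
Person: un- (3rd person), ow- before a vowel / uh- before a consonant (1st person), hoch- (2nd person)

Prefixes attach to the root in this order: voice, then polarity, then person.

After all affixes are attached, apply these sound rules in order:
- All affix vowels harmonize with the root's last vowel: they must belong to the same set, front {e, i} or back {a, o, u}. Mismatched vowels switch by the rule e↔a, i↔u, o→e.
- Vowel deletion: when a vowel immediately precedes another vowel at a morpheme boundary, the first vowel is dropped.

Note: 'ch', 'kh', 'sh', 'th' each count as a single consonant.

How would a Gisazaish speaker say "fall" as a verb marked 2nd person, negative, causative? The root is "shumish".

Attach voice causative cho- → choshumish.
Attach polarity negative sh- → shchoshumish.
Attach person 2nd person hoch- → hochshchoshumish.
Apply vowel harmony: hochshchoshumish → hechshcheshumish.
Vowel deletion: no change.

hechshcheshumish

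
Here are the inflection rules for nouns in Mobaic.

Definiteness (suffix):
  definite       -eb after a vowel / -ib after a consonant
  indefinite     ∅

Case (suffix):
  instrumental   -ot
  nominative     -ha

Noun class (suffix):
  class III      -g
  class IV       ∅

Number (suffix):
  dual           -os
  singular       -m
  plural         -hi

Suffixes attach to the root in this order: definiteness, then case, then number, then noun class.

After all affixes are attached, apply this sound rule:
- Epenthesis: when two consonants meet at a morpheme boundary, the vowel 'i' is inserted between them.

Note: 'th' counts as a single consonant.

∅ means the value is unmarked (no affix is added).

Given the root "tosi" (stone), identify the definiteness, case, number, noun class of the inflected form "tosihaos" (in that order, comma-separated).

Segment: tosi-ha-os.
definiteness: ∅ → indefinite.
case: -ha → nominative.
number: -os → dual.
noun class: ∅ → class IV.

indefinite, nominative, dual, class IV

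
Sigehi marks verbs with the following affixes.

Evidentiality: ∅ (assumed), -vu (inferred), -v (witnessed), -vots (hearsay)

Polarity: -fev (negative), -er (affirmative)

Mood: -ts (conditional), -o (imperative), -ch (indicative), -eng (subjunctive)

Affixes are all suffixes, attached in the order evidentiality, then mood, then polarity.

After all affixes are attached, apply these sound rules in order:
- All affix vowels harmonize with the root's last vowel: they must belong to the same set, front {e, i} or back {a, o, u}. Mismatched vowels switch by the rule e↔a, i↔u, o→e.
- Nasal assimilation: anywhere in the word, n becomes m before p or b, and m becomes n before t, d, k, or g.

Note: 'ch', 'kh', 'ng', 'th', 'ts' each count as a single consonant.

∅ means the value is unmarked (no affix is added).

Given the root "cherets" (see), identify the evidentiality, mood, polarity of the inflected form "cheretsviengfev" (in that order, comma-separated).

inferred, subjunctive, negative

Segment: cherets-vu-eng-fev.
evidentiality: -vu → inferred.
mood: -eng → subjunctive.
polarity: -fev → negative.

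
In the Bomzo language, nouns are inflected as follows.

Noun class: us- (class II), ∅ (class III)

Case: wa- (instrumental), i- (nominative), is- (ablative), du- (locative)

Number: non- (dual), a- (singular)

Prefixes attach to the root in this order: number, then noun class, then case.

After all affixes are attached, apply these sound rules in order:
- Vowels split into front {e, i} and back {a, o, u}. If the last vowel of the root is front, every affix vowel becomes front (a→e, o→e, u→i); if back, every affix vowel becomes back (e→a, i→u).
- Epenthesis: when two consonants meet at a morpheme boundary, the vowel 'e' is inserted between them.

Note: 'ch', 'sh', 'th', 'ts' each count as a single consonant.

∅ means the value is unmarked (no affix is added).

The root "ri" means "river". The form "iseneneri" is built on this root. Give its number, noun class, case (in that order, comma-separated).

dual, class III, ablative

Segment: is-non-ri.
number: non- → dual.
noun class: ∅ → class III.
case: is- → ablative.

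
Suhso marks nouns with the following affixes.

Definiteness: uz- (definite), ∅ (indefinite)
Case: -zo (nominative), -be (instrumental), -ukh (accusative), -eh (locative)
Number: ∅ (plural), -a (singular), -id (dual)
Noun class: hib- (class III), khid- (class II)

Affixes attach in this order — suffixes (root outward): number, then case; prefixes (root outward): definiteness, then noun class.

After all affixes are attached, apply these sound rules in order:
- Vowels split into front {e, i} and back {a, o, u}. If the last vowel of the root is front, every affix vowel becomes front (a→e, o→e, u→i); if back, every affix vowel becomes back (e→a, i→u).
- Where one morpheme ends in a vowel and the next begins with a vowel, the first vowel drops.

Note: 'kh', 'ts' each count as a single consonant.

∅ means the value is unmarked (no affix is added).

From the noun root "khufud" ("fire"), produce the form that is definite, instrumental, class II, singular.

khuduzkhufudaba

Attach number singular -a → khufuda.
Attach case instrumental -be → khufudabe.
Attach definiteness definite uz- → uzkhufudabe.
Attach noun class class II khid- → khiduzkhufudabe.
Apply vowel harmony: khiduzkhufudabe → khuduzkhufudaba.
Vowel deletion: no change.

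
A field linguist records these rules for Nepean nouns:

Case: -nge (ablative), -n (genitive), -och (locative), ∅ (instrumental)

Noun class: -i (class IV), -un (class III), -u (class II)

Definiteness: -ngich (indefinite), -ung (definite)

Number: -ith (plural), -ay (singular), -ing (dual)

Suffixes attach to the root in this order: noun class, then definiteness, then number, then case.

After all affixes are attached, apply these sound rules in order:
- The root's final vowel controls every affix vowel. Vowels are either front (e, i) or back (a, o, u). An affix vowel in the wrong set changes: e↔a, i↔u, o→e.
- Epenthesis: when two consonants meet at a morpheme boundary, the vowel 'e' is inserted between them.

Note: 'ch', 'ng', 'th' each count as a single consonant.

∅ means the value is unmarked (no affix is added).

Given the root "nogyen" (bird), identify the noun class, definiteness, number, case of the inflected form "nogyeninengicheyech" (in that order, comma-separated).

class III, indefinite, singular, locative

Segment: nogyen-un-ngich-ay-och.
noun class: -un → class III.
definiteness: -ngich → indefinite.
number: -ay → singular.
case: -och → locative.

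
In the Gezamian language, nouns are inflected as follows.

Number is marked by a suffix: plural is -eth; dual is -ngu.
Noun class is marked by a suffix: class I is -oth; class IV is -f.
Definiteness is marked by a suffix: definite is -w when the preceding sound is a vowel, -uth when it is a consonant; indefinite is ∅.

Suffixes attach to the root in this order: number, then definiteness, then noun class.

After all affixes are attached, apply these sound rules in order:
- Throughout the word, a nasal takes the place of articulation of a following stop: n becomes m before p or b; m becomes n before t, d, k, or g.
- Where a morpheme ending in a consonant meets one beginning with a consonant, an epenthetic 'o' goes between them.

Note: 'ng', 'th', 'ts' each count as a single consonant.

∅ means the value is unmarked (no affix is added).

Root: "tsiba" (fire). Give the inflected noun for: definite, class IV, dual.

tsibanguwof

Attach number dual -ngu → tsibangu.
Attach definiteness definite -w (after vowel 'u') → tsibanguw.
Attach noun class class IV -f → tsibanguwf.
Nasal assimilation: no change.
Apply epenthesis: tsibanguwf → tsibanguwof.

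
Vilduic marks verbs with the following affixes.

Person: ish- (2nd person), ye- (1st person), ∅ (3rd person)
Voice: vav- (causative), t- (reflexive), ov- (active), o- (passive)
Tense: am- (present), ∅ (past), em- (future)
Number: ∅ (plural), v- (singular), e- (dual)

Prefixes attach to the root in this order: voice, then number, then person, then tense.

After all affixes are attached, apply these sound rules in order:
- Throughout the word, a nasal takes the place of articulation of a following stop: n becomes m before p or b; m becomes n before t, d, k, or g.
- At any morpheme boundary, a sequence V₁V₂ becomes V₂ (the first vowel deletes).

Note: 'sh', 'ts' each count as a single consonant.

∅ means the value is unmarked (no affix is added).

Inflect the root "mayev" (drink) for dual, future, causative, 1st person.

emyevavmayev

Attach voice causative vav- → vavmayev.
Attach number dual e- → evavmayev.
Attach person 1st person ye- → yeevavmayev.
Attach tense future em- → emyeevavmayev.
Nasal assimilation: no change.
Apply vowel deletion: emyeevavmayev → emyevavmayev.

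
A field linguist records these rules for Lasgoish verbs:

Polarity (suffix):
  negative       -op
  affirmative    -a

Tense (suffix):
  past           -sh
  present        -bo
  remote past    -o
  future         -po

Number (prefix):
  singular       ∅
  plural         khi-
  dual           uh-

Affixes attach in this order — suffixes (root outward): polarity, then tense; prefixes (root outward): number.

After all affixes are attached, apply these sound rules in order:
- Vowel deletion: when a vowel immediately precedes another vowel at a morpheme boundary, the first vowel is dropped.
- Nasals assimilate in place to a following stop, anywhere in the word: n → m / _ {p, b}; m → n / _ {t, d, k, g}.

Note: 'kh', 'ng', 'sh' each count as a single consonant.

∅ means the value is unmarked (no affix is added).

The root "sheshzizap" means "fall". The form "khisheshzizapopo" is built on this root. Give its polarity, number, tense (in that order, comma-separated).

Segment: khi-sheshzizap-op-o.
polarity: -op → negative.
number: khi- → plural.
tense: -o → remote past.

negative, plural, remote past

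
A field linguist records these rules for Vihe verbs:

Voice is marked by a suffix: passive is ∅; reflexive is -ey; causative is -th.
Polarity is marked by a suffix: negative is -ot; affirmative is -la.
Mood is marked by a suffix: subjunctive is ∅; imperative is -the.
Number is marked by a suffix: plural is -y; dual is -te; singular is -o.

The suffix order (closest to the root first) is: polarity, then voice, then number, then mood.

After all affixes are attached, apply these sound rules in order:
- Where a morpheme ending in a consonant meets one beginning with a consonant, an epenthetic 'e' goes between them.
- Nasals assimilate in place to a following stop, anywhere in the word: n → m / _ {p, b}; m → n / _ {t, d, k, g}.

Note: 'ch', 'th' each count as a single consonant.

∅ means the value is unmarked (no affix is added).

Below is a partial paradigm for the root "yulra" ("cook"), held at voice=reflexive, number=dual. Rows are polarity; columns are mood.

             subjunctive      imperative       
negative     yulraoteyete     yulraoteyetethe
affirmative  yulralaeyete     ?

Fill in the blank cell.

Attach polarity affirmative -la → yulrala.
Attach voice reflexive -ey → yulralaey.
Attach number dual -te → yulralaeyte.
Attach mood imperative -the → yulralaeytethe.
Apply epenthesis: yulralaeytethe → yulralaeyetethe.
Nasal assimilation: no change.

yulralaeyetethe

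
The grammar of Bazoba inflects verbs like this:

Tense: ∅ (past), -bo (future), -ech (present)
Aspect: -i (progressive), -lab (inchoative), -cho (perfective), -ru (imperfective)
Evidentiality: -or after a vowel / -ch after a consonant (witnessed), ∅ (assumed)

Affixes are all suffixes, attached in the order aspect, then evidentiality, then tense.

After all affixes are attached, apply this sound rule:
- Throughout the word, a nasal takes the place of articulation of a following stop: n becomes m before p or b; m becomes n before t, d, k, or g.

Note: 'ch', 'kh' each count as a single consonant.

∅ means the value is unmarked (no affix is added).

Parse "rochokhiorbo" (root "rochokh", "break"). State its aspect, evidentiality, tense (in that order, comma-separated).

progressive, witnessed, future

Segment: rochokh-i-or-bo.
aspect: -i → progressive.
evidentiality: -or/ch → witnessed.
tense: -bo → future.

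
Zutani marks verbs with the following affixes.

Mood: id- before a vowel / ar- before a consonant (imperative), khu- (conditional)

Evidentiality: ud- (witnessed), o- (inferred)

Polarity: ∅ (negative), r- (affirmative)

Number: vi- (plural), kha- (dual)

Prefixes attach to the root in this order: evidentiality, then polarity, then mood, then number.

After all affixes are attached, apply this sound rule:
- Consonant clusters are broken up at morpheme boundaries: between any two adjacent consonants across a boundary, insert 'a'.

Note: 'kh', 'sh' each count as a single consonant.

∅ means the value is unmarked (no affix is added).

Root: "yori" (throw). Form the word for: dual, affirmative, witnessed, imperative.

Attach evidentiality witnessed ud- → udyori.
Attach polarity affirmative r- → rudyori.
Attach mood imperative ar- (before consonant 'r') → arrudyori.
Attach number dual kha- → khaarrudyori.
Apply epenthesis: khaarrudyori → khaararudayori.

khaararudayori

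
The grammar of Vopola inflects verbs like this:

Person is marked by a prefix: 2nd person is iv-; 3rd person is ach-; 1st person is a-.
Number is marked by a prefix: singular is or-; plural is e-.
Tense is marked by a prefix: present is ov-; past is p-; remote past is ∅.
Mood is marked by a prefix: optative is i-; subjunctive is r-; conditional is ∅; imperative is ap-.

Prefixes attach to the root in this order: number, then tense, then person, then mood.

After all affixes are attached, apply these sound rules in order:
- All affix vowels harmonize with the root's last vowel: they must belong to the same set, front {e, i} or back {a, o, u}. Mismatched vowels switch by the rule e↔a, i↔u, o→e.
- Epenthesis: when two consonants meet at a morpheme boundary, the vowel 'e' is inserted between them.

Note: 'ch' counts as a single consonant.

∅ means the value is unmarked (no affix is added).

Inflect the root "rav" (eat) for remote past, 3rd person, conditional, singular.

achorerav

Attach number singular or- → orrav.
tense = remote past: zero marking, form stays orrav.
Attach person 3rd person ach- → achorrav.
mood = conditional: zero marking, form stays achorrav.
Vowel harmony: no change.
Apply epenthesis: achorrav → achorerav.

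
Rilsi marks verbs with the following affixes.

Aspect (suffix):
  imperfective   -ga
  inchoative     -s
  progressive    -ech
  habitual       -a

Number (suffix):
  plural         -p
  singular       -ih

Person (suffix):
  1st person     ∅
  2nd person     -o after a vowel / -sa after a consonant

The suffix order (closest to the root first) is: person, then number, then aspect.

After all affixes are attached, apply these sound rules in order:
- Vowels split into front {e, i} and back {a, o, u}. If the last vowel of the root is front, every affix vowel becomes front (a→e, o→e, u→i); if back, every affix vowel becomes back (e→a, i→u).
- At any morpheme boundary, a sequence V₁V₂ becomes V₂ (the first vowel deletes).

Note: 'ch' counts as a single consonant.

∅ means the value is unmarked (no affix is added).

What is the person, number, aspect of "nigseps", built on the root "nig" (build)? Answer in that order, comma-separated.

Segment: nig-sa-p-s.
person: -o/sa → 2nd person.
number: -p → plural.
aspect: -s → inchoative.

2nd person, plural, inchoative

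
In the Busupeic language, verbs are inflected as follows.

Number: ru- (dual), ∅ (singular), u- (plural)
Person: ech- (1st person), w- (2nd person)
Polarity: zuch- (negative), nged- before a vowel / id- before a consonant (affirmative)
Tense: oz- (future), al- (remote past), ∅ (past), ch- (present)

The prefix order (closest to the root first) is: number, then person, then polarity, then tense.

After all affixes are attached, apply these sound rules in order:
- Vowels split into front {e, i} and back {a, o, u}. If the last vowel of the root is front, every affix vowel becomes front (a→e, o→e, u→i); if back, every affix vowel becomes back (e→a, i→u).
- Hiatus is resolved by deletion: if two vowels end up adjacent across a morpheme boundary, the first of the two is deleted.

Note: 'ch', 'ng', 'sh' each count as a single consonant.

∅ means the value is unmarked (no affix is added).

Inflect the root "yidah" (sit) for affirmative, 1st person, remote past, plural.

alngadachuyidah

Attach number plural u- → uyidah.
Attach person 1st person ech- → echuyidah.
Attach polarity affirmative nged- (before vowel 'e') → ngedechuyidah.
Attach tense remote past al- → alngedechuyidah.
Apply vowel harmony: alngedechuyidah → alngadachuyidah.
Vowel deletion: no change.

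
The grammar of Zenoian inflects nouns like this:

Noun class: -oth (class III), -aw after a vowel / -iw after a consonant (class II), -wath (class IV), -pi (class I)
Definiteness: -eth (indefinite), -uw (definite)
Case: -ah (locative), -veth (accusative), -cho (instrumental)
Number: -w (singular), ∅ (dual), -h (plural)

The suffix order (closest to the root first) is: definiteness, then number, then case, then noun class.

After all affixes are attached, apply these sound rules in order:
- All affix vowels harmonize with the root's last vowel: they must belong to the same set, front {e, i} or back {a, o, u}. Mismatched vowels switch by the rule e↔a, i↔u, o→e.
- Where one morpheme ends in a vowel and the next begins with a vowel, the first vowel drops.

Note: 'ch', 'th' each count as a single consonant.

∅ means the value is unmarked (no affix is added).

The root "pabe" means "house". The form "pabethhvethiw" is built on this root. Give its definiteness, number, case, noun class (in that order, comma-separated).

indefinite, plural, accusative, class II

Segment: pabe-eth-h-veth-iw.
definiteness: -eth → indefinite.
number: -h → plural.
case: -veth → accusative.
noun class: -aw/iw → class II.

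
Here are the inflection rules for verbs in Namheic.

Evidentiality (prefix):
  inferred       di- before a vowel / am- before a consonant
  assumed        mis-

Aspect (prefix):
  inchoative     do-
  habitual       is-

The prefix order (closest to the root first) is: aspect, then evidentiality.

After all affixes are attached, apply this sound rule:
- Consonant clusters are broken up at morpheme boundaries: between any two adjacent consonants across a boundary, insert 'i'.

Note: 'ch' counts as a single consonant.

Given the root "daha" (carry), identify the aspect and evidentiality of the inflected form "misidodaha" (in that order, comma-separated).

Segment: mis-do-daha.
aspect: do- → inchoative.
evidentiality: mis- → assumed.

inchoative, assumed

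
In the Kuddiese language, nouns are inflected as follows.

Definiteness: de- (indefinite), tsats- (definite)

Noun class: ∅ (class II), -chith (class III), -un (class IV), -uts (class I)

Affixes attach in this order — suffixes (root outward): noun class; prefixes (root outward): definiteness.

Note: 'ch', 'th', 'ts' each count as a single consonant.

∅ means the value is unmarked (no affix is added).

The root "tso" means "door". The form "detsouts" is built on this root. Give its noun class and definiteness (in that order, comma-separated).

Segment: de-tso-uts.
noun class: -uts → class I.
definiteness: de- → indefinite.

class I, indefinite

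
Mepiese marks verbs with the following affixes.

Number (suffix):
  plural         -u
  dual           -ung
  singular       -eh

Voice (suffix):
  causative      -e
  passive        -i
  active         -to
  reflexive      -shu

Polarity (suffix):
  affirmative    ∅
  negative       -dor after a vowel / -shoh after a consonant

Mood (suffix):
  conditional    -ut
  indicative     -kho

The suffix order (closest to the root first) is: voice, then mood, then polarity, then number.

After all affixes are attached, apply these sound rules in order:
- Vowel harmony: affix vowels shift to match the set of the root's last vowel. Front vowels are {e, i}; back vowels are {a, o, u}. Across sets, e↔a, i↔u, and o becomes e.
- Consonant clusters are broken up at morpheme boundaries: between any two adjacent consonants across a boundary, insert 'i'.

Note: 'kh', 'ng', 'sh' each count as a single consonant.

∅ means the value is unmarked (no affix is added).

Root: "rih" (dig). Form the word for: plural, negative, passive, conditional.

Attach voice passive -i → rihi.
Attach mood conditional -ut → rihiut.
Attach polarity negative -shoh (after consonant 't') → rihiutshoh.
Attach number plural -u → rihiutshohu.
Apply vowel harmony: rihiutshohu → rihiitshehi.
Apply epenthesis: rihiitshehi → rihiitishehi.

rihiitishehi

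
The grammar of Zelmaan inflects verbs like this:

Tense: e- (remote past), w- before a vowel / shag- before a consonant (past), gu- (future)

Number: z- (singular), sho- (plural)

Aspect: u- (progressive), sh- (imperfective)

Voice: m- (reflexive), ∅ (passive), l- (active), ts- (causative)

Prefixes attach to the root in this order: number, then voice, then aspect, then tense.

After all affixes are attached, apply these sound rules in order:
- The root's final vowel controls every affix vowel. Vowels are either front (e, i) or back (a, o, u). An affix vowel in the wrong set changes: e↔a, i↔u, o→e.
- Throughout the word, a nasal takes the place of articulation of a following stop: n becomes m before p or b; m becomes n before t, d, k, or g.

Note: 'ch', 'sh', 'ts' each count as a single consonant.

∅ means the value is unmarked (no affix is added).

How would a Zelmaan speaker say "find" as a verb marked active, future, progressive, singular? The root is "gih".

Attach number singular z- → zgih.
Attach voice active l- → lzgih.
Attach aspect progressive u- → ulzgih.
Attach tense future gu- → guulzgih.
Apply vowel harmony: guulzgih → giilzgih.
Nasal assimilation: no change.

giilzgih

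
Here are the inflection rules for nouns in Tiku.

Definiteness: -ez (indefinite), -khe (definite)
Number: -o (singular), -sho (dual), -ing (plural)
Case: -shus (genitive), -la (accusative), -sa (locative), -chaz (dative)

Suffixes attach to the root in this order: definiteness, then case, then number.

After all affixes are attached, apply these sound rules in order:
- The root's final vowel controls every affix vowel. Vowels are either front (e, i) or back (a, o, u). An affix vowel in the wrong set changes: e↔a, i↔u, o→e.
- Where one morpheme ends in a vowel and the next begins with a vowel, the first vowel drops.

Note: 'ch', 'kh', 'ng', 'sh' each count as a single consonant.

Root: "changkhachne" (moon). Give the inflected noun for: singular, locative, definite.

changkhachnekhese

Attach definiteness definite -khe → changkhachnekhe.
Attach case locative -sa → changkhachnekhesa.
Attach number singular -o → changkhachnekhesao.
Apply vowel harmony: changkhachnekhesao → changkhachnekhesee.
Apply vowel deletion: changkhachnekhesee → changkhachnekhese.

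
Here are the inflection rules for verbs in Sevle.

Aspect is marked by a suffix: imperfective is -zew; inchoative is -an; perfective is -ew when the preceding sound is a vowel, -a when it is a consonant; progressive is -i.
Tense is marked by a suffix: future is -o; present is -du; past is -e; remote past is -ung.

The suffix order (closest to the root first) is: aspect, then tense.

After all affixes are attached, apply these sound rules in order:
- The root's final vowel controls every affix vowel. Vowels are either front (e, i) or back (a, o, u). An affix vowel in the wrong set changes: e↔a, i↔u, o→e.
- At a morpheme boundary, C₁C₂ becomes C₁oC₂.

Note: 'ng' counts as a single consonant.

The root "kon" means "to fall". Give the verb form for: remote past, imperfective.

konozawung

Attach aspect imperfective -zew → konzew.
Attach tense remote past -ung → konzewung.
Apply vowel harmony: konzewung → konzawung.
Apply epenthesis: konzawung → konozawung.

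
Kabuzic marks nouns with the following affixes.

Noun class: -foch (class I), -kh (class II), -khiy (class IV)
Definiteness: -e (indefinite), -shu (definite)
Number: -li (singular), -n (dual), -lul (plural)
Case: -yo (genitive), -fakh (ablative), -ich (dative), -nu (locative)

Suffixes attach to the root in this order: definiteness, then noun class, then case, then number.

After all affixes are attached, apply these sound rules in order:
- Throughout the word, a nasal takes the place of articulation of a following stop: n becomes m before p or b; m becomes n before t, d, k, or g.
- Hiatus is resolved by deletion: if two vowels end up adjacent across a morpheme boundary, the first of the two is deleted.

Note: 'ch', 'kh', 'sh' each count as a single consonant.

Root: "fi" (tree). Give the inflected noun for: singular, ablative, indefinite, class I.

fefochfakhli

Attach definiteness indefinite -e → fie.
Attach noun class class I -foch → fiefoch.
Attach case ablative -fakh → fiefochfakh.
Attach number singular -li → fiefochfakhli.
Nasal assimilation: no change.
Apply vowel deletion: fiefochfakhli → fefochfakhli.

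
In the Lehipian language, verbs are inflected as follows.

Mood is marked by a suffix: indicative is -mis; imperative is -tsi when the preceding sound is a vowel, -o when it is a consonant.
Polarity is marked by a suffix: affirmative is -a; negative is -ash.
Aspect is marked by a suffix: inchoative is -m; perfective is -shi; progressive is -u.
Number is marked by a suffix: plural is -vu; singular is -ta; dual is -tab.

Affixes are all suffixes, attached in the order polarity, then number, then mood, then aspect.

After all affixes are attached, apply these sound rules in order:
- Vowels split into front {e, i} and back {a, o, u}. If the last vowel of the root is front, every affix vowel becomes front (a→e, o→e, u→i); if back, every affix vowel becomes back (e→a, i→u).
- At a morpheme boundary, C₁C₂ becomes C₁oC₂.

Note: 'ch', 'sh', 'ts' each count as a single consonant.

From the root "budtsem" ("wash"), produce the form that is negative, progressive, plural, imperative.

budtsemeshovitsii

Attach polarity negative -ash → budtsemash.
Attach number plural -vu → budtsemashvu.
Attach mood imperative -tsi (after vowel 'u') → budtsemashvutsi.
Attach aspect progressive -u → budtsemashvutsiu.
Apply vowel harmony: budtsemashvutsiu → budtsemeshvitsii.
Apply epenthesis: budtsemeshvitsii → budtsemeshovitsii.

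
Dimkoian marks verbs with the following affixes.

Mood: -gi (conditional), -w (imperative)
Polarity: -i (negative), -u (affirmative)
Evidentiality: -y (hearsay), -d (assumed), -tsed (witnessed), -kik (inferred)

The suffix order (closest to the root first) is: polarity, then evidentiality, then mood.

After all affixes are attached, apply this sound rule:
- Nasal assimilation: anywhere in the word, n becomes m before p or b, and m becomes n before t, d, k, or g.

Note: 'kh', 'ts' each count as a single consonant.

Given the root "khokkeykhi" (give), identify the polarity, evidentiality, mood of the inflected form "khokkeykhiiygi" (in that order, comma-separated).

negative, hearsay, conditional

Segment: khokkeykhi-i-y-gi.
polarity: -i → negative.
evidentiality: -y → hearsay.
mood: -gi → conditional.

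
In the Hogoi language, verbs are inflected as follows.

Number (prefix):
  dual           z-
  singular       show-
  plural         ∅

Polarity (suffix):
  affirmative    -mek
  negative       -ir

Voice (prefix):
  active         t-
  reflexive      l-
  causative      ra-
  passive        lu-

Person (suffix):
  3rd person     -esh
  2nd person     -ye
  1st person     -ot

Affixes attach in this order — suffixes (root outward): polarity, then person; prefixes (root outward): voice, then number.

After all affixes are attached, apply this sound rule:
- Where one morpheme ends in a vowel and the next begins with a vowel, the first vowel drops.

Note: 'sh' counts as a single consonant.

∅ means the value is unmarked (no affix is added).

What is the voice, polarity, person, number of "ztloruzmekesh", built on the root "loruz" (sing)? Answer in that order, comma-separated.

active, affirmative, 3rd person, dual

Segment: z-t-loruz-mek-esh.
voice: t- → active.
polarity: -mek → affirmative.
person: -esh → 3rd person.
number: z- → dual.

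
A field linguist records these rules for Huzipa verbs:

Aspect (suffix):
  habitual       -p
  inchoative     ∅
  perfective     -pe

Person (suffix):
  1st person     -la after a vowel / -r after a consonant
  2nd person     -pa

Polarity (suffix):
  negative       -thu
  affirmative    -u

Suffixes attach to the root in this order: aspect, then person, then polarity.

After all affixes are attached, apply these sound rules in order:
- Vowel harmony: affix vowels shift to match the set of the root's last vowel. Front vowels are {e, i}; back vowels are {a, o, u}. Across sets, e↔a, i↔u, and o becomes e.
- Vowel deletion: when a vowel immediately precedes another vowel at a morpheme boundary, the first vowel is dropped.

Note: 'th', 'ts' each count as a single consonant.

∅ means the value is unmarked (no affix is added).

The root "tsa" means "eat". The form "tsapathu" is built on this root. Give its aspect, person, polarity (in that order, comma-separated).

inchoative, 2nd person, negative

Segment: tsa-pa-thu.
aspect: ∅ → inchoative.
person: -pa → 2nd person.
polarity: -thu → negative.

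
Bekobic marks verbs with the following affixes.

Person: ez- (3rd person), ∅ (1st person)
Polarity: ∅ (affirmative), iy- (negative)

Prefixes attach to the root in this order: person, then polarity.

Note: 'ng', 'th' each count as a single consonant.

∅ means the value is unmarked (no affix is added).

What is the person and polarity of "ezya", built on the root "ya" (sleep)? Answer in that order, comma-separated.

3rd person, affirmative

Segment: ez-ya.
person: ez- → 3rd person.
polarity: ∅ → affirmative.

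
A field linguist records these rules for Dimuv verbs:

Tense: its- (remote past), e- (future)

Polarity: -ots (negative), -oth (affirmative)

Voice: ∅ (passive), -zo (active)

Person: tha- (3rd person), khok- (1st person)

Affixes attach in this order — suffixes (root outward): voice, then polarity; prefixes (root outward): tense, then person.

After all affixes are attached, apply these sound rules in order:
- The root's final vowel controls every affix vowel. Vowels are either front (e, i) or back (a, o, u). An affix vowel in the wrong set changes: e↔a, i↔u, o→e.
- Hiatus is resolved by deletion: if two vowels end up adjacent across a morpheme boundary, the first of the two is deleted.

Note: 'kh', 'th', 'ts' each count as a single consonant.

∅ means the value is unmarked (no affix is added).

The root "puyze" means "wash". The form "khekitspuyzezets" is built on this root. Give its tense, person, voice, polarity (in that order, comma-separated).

Segment: khok-its-puyze-zo-ots.
tense: its- → remote past.
person: khok- → 1st person.
voice: -zo → active.
polarity: -ots → negative.

remote past, 1st person, active, negative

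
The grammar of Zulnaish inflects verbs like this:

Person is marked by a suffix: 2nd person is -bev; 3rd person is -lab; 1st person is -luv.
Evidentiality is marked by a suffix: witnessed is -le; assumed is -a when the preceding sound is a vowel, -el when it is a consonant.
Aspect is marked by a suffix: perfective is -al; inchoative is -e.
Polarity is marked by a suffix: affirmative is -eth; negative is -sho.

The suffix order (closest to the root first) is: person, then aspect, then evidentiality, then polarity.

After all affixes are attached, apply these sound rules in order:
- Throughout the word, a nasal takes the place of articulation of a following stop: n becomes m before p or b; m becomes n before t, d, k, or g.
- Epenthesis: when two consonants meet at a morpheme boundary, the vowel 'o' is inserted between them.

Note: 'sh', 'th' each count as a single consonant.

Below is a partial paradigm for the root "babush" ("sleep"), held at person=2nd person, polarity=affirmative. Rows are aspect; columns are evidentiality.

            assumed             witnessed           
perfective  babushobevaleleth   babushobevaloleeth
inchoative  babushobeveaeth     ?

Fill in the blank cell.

babushobeveleeth

Attach person 2nd person -bev → babushbev.
Attach aspect inchoative -e → babushbeve.
Attach evidentiality witnessed -le → babushbevele.
Attach polarity affirmative -eth → babushbeveleeth.
Nasal assimilation: no change.
Apply epenthesis: babushbeveleeth → babushobeveleeth.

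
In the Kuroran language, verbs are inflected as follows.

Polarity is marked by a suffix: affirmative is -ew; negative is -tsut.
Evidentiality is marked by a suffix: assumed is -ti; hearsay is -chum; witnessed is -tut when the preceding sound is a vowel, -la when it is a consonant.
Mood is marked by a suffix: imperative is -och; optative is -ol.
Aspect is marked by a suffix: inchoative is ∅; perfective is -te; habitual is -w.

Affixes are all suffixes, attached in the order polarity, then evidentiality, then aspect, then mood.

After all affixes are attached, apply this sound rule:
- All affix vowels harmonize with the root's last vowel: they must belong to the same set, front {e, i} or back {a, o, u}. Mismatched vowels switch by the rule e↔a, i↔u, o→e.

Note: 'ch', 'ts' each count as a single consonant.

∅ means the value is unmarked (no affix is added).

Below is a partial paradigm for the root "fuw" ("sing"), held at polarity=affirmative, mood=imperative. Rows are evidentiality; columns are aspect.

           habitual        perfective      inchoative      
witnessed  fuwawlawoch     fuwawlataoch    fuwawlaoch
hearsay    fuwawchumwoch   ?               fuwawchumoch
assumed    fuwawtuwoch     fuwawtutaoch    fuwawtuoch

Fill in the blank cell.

Attach polarity affirmative -ew → fuwew.
Attach evidentiality hearsay -chum → fuwewchum.
Attach aspect perfective -te → fuwewchumte.
Attach mood imperative -och → fuwewchumteoch.
Apply vowel harmony: fuwewchumteoch → fuwawchumtaoch.

fuwawchumtaoch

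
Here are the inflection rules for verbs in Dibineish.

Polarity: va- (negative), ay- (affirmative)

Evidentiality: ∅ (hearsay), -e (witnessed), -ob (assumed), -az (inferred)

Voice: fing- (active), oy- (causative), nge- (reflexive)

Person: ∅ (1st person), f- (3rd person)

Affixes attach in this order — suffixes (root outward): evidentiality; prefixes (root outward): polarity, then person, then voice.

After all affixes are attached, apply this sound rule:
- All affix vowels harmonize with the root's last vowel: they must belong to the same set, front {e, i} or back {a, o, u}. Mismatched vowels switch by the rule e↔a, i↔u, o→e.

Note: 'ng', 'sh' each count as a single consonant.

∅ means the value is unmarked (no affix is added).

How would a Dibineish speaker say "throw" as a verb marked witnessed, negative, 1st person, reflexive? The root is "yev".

Attach evidentiality witnessed -e → yeve.
Attach polarity negative va- → vayeve.
person = 1st person: zero marking, form stays vayeve.
Attach voice reflexive nge- → ngevayeve.
Apply vowel harmony: ngevayeve → ngeveyeve.

ngeveyeve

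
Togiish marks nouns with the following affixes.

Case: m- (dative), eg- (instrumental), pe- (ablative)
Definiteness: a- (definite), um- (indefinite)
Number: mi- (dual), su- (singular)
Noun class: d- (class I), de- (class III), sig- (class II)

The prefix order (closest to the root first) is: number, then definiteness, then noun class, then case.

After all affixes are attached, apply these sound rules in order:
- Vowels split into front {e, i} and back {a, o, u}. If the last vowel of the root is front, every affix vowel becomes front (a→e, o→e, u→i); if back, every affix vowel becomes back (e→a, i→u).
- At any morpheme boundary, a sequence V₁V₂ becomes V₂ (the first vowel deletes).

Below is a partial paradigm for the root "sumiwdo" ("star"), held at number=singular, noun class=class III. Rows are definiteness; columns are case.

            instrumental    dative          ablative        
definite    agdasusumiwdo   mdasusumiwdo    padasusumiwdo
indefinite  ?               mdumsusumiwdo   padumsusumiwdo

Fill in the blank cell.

Attach number singular su- → susumiwdo.
Attach definiteness indefinite um- → umsusumiwdo.
Attach noun class class III de- → deumsusumiwdo.
Attach case instrumental eg- → egdeumsusumiwdo.
Apply vowel harmony: egdeumsusumiwdo → agdaumsusumiwdo.
Apply vowel deletion: agdaumsusumiwdo → agdumsusumiwdo.

agdumsusumiwdo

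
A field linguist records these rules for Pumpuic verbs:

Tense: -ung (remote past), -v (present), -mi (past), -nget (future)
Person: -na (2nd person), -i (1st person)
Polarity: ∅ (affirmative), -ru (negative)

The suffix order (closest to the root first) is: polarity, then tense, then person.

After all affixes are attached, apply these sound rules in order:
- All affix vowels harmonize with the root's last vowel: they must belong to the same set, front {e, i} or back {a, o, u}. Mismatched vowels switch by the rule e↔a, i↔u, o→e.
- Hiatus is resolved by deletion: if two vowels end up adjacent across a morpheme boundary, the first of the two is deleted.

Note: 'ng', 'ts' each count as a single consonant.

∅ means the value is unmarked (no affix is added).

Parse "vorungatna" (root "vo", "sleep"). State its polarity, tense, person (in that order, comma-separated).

negative, future, 2nd person

Segment: vo-ru-nget-na.
polarity: -ru → negative.
tense: -nget → future.
person: -na → 2nd person.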